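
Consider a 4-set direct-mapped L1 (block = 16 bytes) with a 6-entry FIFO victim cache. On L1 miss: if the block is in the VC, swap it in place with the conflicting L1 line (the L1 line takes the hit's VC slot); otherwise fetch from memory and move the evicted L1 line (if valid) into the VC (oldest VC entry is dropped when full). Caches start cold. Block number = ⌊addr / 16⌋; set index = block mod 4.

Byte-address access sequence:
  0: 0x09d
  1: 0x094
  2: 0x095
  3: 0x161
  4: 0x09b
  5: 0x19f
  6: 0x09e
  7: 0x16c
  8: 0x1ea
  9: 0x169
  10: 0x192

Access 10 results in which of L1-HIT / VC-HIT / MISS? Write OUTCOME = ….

OUTCOME = VC-HIT

  [0] addr=0x9d blk=9 s=1: MISS | VC []
  [1] addr=0x94 blk=9 s=1: L1-HIT | VC []
  [2] addr=0x95 blk=9 s=1: L1-HIT | VC []
  [3] addr=0x161 blk=22 s=2: MISS | VC []
  [4] addr=0x9b blk=9 s=1: L1-HIT | VC []
  [5] addr=0x19f blk=25 s=1: MISS | VC [9]
  [6] addr=0x9e blk=9 s=1: VC-HIT | VC [25]
  [7] addr=0x16c blk=22 s=2: L1-HIT | VC [25]
  [8] addr=0x1ea blk=30 s=2: MISS | VC [25, 22]
  [9] addr=0x169 blk=22 s=2: VC-HIT | VC [25, 30]
  [10] addr=0x192 blk=25 s=1: VC-HIT | VC [9, 30]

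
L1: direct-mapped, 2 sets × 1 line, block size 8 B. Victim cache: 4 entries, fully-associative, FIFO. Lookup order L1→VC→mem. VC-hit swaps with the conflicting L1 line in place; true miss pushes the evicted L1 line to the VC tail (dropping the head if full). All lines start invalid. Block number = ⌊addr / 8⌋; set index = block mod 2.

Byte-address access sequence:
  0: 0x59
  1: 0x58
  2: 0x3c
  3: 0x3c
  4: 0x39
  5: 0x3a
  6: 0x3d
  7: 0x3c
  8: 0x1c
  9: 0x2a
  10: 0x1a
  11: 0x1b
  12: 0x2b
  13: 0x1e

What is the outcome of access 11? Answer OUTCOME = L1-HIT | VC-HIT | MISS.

  [0] addr=0x59 blk=11 s=1: MISS | VC []
  [1] addr=0x58 blk=11 s=1: L1-HIT | VC []
  [2] addr=0x3c blk=7 s=1: MISS | VC [11]
  [3] addr=0x3c blk=7 s=1: L1-HIT | VC [11]
  [4] addr=0x39 blk=7 s=1: L1-HIT | VC [11]
  [5] addr=0x3a blk=7 s=1: L1-HIT | VC [11]
  [6] addr=0x3d blk=7 s=1: L1-HIT | VC [11]
  [7] addr=0x3c blk=7 s=1: L1-HIT | VC [11]
  [8] addr=0x1c blk=3 s=1: MISS | VC [11, 7]
  [9] addr=0x2a blk=5 s=1: MISS | VC [11, 7, 3]
  [10] addr=0x1a blk=3 s=1: VC-HIT | VC [11, 7, 5]
  [11] addr=0x1b blk=3 s=1: L1-HIT | VC [11, 7, 5]
  [12] addr=0x2b blk=5 s=1: VC-HIT | VC [11, 7, 3]
  [13] addr=0x1e blk=3 s=1: VC-HIT | VC [11, 7, 5]

OUTCOME = L1-HIT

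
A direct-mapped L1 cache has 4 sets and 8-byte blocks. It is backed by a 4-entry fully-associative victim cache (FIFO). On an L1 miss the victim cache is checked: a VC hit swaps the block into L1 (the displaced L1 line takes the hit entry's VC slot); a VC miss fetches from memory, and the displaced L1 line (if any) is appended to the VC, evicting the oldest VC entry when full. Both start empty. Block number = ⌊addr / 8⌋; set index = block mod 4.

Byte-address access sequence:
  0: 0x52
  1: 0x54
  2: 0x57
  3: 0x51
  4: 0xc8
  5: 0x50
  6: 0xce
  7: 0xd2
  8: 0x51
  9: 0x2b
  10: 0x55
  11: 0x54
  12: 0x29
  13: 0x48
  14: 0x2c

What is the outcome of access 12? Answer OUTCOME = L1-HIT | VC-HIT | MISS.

#0 0x52→b10/s2 MISS; vc=[]
#1 0x54→b10/s2 L1-HIT; vc=[]
#2 0x57→b10/s2 L1-HIT; vc=[]
#3 0x51→b10/s2 L1-HIT; vc=[]
#4 0xc8→b25/s1 MISS; vc=[]
#5 0x50→b10/s2 L1-HIT; vc=[]
#6 0xce→b25/s1 L1-HIT; vc=[]
#7 0xd2→b26/s2 MISS; vc=[10]
#8 0x51→b10/s2 VC-HIT; vc=[26]
#9 0x2b→b5/s1 MISS; vc=[26,25]
#10 0x55→b10/s2 L1-HIT; vc=[26,25]
#11 0x54→b10/s2 L1-HIT; vc=[26,25]
#12 0x29→b5/s1 L1-HIT; vc=[26,25]
#13 0x48→b9/s1 MISS; vc=[26,25,5]
#14 0x2c→b5/s1 VC-HIT; vc=[26,25,9]

OUTCOME = L1-HIT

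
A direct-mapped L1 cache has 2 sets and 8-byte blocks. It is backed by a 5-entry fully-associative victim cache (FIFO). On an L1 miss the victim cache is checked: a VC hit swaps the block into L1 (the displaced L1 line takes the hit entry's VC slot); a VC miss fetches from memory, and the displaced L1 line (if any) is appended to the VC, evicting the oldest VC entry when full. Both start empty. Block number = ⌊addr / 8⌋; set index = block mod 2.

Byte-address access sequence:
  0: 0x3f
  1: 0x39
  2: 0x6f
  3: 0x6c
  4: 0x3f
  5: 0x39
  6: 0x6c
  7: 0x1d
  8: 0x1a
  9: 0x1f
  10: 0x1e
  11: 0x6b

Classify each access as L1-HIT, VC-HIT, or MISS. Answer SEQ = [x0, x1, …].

SEQ = [MISS, L1-HIT, MISS, L1-HIT, VC-HIT, L1-HIT, VC-HIT, MISS, L1-HIT, L1-HIT, L1-HIT, VC-HIT]

#0 0x3f→b7/s1 MISS; vc=[]
#1 0x39→b7/s1 L1-HIT; vc=[]
#2 0x6f→b13/s1 MISS; vc=[7]
#3 0x6c→b13/s1 L1-HIT; vc=[7]
#4 0x3f→b7/s1 VC-HIT; vc=[13]
#5 0x39→b7/s1 L1-HIT; vc=[13]
#6 0x6c→b13/s1 VC-HIT; vc=[7]
#7 0x1d→b3/s1 MISS; vc=[7,13]
#8 0x1a→b3/s1 L1-HIT; vc=[7,13]
#9 0x1f→b3/s1 L1-HIT; vc=[7,13]
#10 0x1e→b3/s1 L1-HIT; vc=[7,13]
#11 0x6b→b13/s1 VC-HIT; vc=[7,3]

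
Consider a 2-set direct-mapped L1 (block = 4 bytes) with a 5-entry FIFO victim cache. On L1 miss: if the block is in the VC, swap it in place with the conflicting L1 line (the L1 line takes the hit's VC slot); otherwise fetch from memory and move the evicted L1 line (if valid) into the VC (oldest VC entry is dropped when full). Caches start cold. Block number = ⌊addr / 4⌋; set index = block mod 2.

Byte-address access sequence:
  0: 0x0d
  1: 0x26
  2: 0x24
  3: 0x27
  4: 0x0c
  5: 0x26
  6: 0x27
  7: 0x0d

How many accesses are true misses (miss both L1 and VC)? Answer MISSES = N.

MISSES = 2

0: 0xd (blk 3, set 1) → MISS  vc=[]
1: 0x26 (blk 9, set 1) → MISS  vc=[3]
2: 0x24 (blk 9, set 1) → L1-HIT  vc=[3]
3: 0x27 (blk 9, set 1) → L1-HIT  vc=[3]
4: 0xc (blk 3, set 1) → VC-HIT  vc=[9]
5: 0x26 (blk 9, set 1) → VC-HIT  vc=[3]
6: 0x27 (blk 9, set 1) → L1-HIT  vc=[3]
7: 0xd (blk 3, set 1) → VC-HIT  vc=[9]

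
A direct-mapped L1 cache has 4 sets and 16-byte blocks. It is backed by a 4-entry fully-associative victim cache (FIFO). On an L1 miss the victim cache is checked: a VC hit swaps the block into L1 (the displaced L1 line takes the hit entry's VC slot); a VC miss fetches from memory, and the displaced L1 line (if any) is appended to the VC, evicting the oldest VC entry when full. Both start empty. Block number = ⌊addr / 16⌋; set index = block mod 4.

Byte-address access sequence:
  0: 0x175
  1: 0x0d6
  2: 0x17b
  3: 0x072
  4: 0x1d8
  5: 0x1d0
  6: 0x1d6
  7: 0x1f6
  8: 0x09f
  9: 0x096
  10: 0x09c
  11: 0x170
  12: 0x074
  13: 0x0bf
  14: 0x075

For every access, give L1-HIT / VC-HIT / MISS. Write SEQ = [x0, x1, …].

0: 0x175 (blk 23, set 3) → MISS  vc=[]
1: 0xd6 (blk 13, set 1) → MISS  vc=[]
2: 0x17b (blk 23, set 3) → L1-HIT  vc=[]
3: 0x72 (blk 7, set 3) → MISS  vc=[23]
4: 0x1d8 (blk 29, set 1) → MISS  vc=[23, 13]
5: 0x1d0 (blk 29, set 1) → L1-HIT  vc=[23, 13]
6: 0x1d6 (blk 29, set 1) → L1-HIT  vc=[23, 13]
7: 0x1f6 (blk 31, set 3) → MISS  vc=[23, 13, 7]
8: 0x9f (blk 9, set 1) → MISS  vc=[23, 13, 7, 29]
9: 0x96 (blk 9, set 1) → L1-HIT  vc=[23, 13, 7, 29]
10: 0x9c (blk 9, set 1) → L1-HIT  vc=[23, 13, 7, 29]
11: 0x170 (blk 23, set 3) → VC-HIT  vc=[31, 13, 7, 29]
12: 0x74 (blk 7, set 3) → VC-HIT  vc=[31, 13, 23, 29]
13: 0xbf (blk 11, set 3) → MISS  vc=[13, 23, 29, 7]
14: 0x75 (blk 7, set 3) → VC-HIT  vc=[13, 23, 29, 11]

SEQ = [MISS, MISS, L1-HIT, MISS, MISS, L1-HIT, L1-HIT, MISS, MISS, L1-HIT, L1-HIT, VC-HIT, VC-HIT, MISS, VC-HIT]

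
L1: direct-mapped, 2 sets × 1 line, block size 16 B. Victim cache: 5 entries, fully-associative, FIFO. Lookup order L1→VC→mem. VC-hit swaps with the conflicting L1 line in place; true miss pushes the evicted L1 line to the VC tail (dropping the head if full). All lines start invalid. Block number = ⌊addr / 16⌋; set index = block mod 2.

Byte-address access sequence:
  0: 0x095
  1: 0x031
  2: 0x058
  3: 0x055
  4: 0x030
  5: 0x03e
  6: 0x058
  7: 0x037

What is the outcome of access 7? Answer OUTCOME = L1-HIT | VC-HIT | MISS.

OUTCOME = VC-HIT

0: 0x95 (blk 9, set 1) → MISS  vc=[]
1: 0x31 (blk 3, set 1) → MISS  vc=[9]
2: 0x58 (blk 5, set 1) → MISS  vc=[9, 3]
3: 0x55 (blk 5, set 1) → L1-HIT  vc=[9, 3]
4: 0x30 (blk 3, set 1) → VC-HIT  vc=[9, 5]
5: 0x3e (blk 3, set 1) → L1-HIT  vc=[9, 5]
6: 0x58 (blk 5, set 1) → VC-HIT  vc=[9, 3]
7: 0x37 (blk 3, set 1) → VC-HIT  vc=[9, 5]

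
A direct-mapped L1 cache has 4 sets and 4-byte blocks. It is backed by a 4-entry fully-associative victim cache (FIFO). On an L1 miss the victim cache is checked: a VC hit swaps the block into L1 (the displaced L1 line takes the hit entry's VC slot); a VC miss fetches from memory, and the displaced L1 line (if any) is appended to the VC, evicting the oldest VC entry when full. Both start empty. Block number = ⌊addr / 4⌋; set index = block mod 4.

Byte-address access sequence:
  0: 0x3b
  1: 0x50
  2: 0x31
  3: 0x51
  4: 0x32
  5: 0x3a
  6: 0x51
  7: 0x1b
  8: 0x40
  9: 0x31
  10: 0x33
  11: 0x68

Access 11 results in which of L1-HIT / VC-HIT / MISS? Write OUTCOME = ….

OUTCOME = MISS

  [0] addr=0x3b blk=14 s=2: MISS | VC []
  [1] addr=0x50 blk=20 s=0: MISS | VC []
  [2] addr=0x31 blk=12 s=0: MISS | VC [20]
  [3] addr=0x51 blk=20 s=0: VC-HIT | VC [12]
  [4] addr=0x32 blk=12 s=0: VC-HIT | VC [20]
  [5] addr=0x3a blk=14 s=2: L1-HIT | VC [20]
  [6] addr=0x51 blk=20 s=0: VC-HIT | VC [12]
  [7] addr=0x1b blk=6 s=2: MISS | VC [12, 14]
  [8] addr=0x40 blk=16 s=0: MISS | VC [12, 14, 20]
  [9] addr=0x31 blk=12 s=0: VC-HIT | VC [16, 14, 20]
  [10] addr=0x33 blk=12 s=0: L1-HIT | VC [16, 14, 20]
  [11] addr=0x68 blk=26 s=2: MISS | VC [16, 14, 20, 6]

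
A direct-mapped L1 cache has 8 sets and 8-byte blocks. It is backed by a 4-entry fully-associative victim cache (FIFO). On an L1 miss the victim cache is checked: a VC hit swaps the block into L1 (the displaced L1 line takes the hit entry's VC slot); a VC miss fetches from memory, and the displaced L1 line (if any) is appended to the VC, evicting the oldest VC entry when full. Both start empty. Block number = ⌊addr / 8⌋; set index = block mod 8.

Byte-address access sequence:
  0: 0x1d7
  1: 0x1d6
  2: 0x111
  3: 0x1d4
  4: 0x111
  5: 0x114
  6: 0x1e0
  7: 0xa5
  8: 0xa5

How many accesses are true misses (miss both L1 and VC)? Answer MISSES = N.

0: 0x1d7 (blk 58, set 2) → MISS  vc=[]
1: 0x1d6 (blk 58, set 2) → L1-HIT  vc=[]
2: 0x111 (blk 34, set 2) → MISS  vc=[58]
3: 0x1d4 (blk 58, set 2) → VC-HIT  vc=[34]
4: 0x111 (blk 34, set 2) → VC-HIT  vc=[58]
5: 0x114 (blk 34, set 2) → L1-HIT  vc=[58]
6: 0x1e0 (blk 60, set 4) → MISS  vc=[58]
7: 0xa5 (blk 20, set 4) → MISS  vc=[58, 60]
8: 0xa5 (blk 20, set 4) → L1-HIT  vc=[58, 60]

MISSES = 4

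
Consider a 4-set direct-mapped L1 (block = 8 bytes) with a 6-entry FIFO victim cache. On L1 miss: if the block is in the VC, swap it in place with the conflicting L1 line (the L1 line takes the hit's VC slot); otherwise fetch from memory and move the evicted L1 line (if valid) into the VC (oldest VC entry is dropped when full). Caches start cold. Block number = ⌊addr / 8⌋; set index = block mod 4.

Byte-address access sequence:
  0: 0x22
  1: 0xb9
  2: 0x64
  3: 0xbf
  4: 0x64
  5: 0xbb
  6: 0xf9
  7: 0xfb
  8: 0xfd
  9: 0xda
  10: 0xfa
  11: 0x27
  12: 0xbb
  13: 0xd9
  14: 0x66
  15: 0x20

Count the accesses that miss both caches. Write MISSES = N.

MISSES = 5

#0 0x22→b4/s0 MISS; vc=[]
#1 0xb9→b23/s3 MISS; vc=[]
#2 0x64→b12/s0 MISS; vc=[4]
#3 0xbf→b23/s3 L1-HIT; vc=[4]
#4 0x64→b12/s0 L1-HIT; vc=[4]
#5 0xbb→b23/s3 L1-HIT; vc=[4]
#6 0xf9→b31/s3 MISS; vc=[4,23]
#7 0xfb→b31/s3 L1-HIT; vc=[4,23]
#8 0xfd→b31/s3 L1-HIT; vc=[4,23]
#9 0xda→b27/s3 MISS; vc=[4,23,31]
#10 0xfa→b31/s3 VC-HIT; vc=[4,23,27]
#11 0x27→b4/s0 VC-HIT; vc=[12,23,27]
#12 0xbb→b23/s3 VC-HIT; vc=[12,31,27]
#13 0xd9→b27/s3 VC-HIT; vc=[12,31,23]
#14 0x66→b12/s0 VC-HIT; vc=[4,31,23]
#15 0x20→b4/s0 VC-HIT; vc=[12,31,23]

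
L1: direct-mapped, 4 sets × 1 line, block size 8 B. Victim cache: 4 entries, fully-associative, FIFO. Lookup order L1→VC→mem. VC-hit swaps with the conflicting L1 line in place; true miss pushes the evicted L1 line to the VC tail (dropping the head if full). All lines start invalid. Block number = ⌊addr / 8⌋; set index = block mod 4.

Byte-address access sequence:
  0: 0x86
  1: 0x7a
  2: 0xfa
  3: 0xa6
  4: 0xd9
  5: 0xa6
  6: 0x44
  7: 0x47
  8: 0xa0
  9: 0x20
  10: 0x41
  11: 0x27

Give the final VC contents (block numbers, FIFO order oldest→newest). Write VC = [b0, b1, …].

#0 0x86→b16/s0 MISS; vc=[]
#1 0x7a→b15/s3 MISS; vc=[]
#2 0xfa→b31/s3 MISS; vc=[15]
#3 0xa6→b20/s0 MISS; vc=[15,16]
#4 0xd9→b27/s3 MISS; vc=[15,16,31]
#5 0xa6→b20/s0 L1-HIT; vc=[15,16,31]
#6 0x44→b8/s0 MISS; vc=[15,16,31,20]
#7 0x47→b8/s0 L1-HIT; vc=[15,16,31,20]
#8 0xa0→b20/s0 VC-HIT; vc=[15,16,31,8]
#9 0x20→b4/s0 MISS; vc=[16,31,8,20]
#10 0x41→b8/s0 VC-HIT; vc=[16,31,4,20]
#11 0x27→b4/s0 VC-HIT; vc=[16,31,8,20]

VC = [16, 31, 8, 20]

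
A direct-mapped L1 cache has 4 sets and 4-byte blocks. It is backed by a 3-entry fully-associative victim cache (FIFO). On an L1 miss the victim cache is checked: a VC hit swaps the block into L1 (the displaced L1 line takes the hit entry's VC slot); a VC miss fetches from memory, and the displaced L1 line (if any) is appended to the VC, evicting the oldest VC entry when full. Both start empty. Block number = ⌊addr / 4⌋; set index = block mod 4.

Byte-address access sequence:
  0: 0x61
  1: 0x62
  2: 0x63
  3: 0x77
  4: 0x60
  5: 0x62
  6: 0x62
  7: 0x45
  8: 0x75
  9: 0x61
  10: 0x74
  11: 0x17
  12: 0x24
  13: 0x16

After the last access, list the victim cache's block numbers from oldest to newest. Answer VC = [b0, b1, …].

#0 0x61→b24/s0 MISS; vc=[]
#1 0x62→b24/s0 L1-HIT; vc=[]
#2 0x63→b24/s0 L1-HIT; vc=[]
#3 0x77→b29/s1 MISS; vc=[]
#4 0x60→b24/s0 L1-HIT; vc=[]
#5 0x62→b24/s0 L1-HIT; vc=[]
#6 0x62→b24/s0 L1-HIT; vc=[]
#7 0x45→b17/s1 MISS; vc=[29]
#8 0x75→b29/s1 VC-HIT; vc=[17]
#9 0x61→b24/s0 L1-HIT; vc=[17]
#10 0x74→b29/s1 L1-HIT; vc=[17]
#11 0x17→b5/s1 MISS; vc=[17,29]
#12 0x24→b9/s1 MISS; vc=[17,29,5]
#13 0x16→b5/s1 VC-HIT; vc=[17,29,9]

VC = [17, 29, 9]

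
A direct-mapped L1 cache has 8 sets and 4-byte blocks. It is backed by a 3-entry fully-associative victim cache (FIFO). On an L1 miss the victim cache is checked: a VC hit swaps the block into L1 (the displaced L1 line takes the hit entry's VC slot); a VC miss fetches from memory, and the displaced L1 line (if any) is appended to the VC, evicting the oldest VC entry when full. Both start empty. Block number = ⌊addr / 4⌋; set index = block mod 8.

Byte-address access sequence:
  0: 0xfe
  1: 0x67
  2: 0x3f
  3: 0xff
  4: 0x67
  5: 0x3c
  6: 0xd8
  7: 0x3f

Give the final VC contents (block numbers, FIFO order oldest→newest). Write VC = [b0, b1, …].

0: 0xfe (blk 63, set 7) → MISS  vc=[]
1: 0x67 (blk 25, set 1) → MISS  vc=[]
2: 0x3f (blk 15, set 7) → MISS  vc=[63]
3: 0xff (blk 63, set 7) → VC-HIT  vc=[15]
4: 0x67 (blk 25, set 1) → L1-HIT  vc=[15]
5: 0x3c (blk 15, set 7) → VC-HIT  vc=[63]
6: 0xd8 (blk 54, set 6) → MISS  vc=[63]
7: 0x3f (blk 15, set 7) → L1-HIT  vc=[63]

VC = [63]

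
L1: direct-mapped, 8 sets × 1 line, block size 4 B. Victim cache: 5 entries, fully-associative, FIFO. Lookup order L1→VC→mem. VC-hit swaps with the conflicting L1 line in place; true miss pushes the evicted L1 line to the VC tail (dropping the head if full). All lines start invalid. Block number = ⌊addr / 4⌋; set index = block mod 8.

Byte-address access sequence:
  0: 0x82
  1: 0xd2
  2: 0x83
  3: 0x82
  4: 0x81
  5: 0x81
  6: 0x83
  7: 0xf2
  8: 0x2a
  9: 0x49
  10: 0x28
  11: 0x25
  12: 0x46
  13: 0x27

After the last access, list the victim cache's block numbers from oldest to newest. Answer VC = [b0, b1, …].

VC = [52, 18, 17]

0: 0x82 (blk 32, set 0) → MISS  vc=[]
1: 0xd2 (blk 52, set 4) → MISS  vc=[]
2: 0x83 (blk 32, set 0) → L1-HIT  vc=[]
3: 0x82 (blk 32, set 0) → L1-HIT  vc=[]
4: 0x81 (blk 32, set 0) → L1-HIT  vc=[]
5: 0x81 (blk 32, set 0) → L1-HIT  vc=[]
6: 0x83 (blk 32, set 0) → L1-HIT  vc=[]
7: 0xf2 (blk 60, set 4) → MISS  vc=[52]
8: 0x2a (blk 10, set 2) → MISS  vc=[52]
9: 0x49 (blk 18, set 2) → MISS  vc=[52, 10]
10: 0x28 (blk 10, set 2) → VC-HIT  vc=[52, 18]
11: 0x25 (blk 9, set 1) → MISS  vc=[52, 18]
12: 0x46 (blk 17, set 1) → MISS  vc=[52, 18, 9]
13: 0x27 (blk 9, set 1) → VC-HIT  vc=[52, 18, 17]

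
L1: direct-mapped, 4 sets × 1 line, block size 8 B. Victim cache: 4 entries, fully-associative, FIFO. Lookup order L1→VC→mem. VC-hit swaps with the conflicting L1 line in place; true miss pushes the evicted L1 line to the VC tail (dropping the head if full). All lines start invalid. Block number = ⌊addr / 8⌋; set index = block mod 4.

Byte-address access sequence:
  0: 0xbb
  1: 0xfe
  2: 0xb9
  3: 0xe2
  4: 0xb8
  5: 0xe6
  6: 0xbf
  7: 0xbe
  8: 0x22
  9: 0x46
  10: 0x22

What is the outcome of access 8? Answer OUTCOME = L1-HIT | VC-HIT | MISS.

OUTCOME = MISS

#0 0xbb→b23/s3 MISS; vc=[]
#1 0xfe→b31/s3 MISS; vc=[23]
#2 0xb9→b23/s3 VC-HIT; vc=[31]
#3 0xe2→b28/s0 MISS; vc=[31]
#4 0xb8→b23/s3 L1-HIT; vc=[31]
#5 0xe6→b28/s0 L1-HIT; vc=[31]
#6 0xbf→b23/s3 L1-HIT; vc=[31]
#7 0xbe→b23/s3 L1-HIT; vc=[31]
#8 0x22→b4/s0 MISS; vc=[31,28]
#9 0x46→b8/s0 MISS; vc=[31,28,4]
#10 0x22→b4/s0 VC-HIT; vc=[31,28,8]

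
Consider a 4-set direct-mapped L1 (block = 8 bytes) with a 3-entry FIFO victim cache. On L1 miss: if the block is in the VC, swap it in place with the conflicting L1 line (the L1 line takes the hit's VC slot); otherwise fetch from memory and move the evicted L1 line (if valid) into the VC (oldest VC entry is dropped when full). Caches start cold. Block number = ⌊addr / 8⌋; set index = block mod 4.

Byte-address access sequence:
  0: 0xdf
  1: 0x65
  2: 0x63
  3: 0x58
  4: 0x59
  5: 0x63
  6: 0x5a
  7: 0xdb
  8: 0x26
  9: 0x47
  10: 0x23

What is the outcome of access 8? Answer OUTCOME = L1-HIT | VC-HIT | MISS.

0: 0xdf (blk 27, set 3) → MISS  vc=[]
1: 0x65 (blk 12, set 0) → MISS  vc=[]
2: 0x63 (blk 12, set 0) → L1-HIT  vc=[]
3: 0x58 (blk 11, set 3) → MISS  vc=[27]
4: 0x59 (blk 11, set 3) → L1-HIT  vc=[27]
5: 0x63 (blk 12, set 0) → L1-HIT  vc=[27]
6: 0x5a (blk 11, set 3) → L1-HIT  vc=[27]
7: 0xdb (blk 27, set 3) → VC-HIT  vc=[11]
8: 0x26 (blk 4, set 0) → MISS  vc=[11, 12]
9: 0x47 (blk 8, set 0) → MISS  vc=[11, 12, 4]
10: 0x23 (blk 4, set 0) → VC-HIT  vc=[11, 12, 8]

OUTCOME = MISS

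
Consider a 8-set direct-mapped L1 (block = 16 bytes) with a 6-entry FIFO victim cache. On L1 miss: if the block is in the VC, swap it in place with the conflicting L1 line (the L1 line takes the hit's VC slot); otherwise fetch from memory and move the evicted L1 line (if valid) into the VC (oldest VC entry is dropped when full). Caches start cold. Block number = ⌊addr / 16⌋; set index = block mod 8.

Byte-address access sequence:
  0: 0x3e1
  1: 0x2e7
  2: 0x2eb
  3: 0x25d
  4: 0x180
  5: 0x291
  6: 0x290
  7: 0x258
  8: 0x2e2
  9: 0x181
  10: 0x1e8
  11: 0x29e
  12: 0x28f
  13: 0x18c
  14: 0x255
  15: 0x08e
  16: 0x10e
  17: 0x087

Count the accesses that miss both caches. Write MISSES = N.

MISSES = 9

  [0] addr=0x3e1 blk=62 s=6: MISS | VC []
  [1] addr=0x2e7 blk=46 s=6: MISS | VC [62]
  [2] addr=0x2eb blk=46 s=6: L1-HIT | VC [62]
  [3] addr=0x25d blk=37 s=5: MISS | VC [62]
  [4] addr=0x180 blk=24 s=0: MISS | VC [62]
  [5] addr=0x291 blk=41 s=1: MISS | VC [62]
  [6] addr=0x290 blk=41 s=1: L1-HIT | VC [62]
  [7] addr=0x258 blk=37 s=5: L1-HIT | VC [62]
  [8] addr=0x2e2 blk=46 s=6: L1-HIT | VC [62]
  [9] addr=0x181 blk=24 s=0: L1-HIT | VC [62]
  [10] addr=0x1e8 blk=30 s=6: MISS | VC [62, 46]
  [11] addr=0x29e blk=41 s=1: L1-HIT | VC [62, 46]
  [12] addr=0x28f blk=40 s=0: MISS | VC [62, 46, 24]
  [13] addr=0x18c blk=24 s=0: VC-HIT | VC [62, 46, 40]
  [14] addr=0x255 blk=37 s=5: L1-HIT | VC [62, 46, 40]
  [15] addr=0x8e blk=8 s=0: MISS | VC [62, 46, 40, 24]
  [16] addr=0x10e blk=16 s=0: MISS | VC [62, 46, 40, 24, 8]
  [17] addr=0x87 blk=8 s=0: VC-HIT | VC [62, 46, 40, 24, 16]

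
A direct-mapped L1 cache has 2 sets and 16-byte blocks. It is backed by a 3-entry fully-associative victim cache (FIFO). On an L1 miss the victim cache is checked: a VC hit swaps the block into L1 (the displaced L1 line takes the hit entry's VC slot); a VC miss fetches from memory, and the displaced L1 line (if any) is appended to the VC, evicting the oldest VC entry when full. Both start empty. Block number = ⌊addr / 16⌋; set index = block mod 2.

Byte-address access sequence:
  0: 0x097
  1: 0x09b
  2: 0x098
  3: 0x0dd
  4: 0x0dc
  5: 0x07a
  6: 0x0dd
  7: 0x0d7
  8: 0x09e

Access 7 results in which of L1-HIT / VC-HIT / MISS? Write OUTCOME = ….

0: 0x97 (blk 9, set 1) → MISS  vc=[]
1: 0x9b (blk 9, set 1) → L1-HIT  vc=[]
2: 0x98 (blk 9, set 1) → L1-HIT  vc=[]
3: 0xdd (blk 13, set 1) → MISS  vc=[9]
4: 0xdc (blk 13, set 1) → L1-HIT  vc=[9]
5: 0x7a (blk 7, set 1) → MISS  vc=[9, 13]
6: 0xdd (blk 13, set 1) → VC-HIT  vc=[9, 7]
7: 0xd7 (blk 13, set 1) → L1-HIT  vc=[9, 7]
8: 0x9e (blk 9, set 1) → VC-HIT  vc=[13, 7]

OUTCOME = L1-HIT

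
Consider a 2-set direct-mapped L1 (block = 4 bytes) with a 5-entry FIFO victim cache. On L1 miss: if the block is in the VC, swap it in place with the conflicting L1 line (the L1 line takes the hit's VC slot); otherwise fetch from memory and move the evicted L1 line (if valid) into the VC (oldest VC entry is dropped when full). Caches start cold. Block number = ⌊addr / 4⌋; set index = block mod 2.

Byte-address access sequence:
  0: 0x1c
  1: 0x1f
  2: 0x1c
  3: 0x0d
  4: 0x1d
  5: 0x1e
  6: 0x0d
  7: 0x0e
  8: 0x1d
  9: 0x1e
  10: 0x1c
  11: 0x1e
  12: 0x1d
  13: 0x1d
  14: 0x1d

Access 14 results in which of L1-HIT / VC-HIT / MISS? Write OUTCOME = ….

0: 0x1c (blk 7, set 1) → MISS  vc=[]
1: 0x1f (blk 7, set 1) → L1-HIT  vc=[]
2: 0x1c (blk 7, set 1) → L1-HIT  vc=[]
3: 0xd (blk 3, set 1) → MISS  vc=[7]
4: 0x1d (blk 7, set 1) → VC-HIT  vc=[3]
5: 0x1e (blk 7, set 1) → L1-HIT  vc=[3]
6: 0xd (blk 3, set 1) → VC-HIT  vc=[7]
7: 0xe (blk 3, set 1) → L1-HIT  vc=[7]
8: 0x1d (blk 7, set 1) → VC-HIT  vc=[3]
9: 0x1e (blk 7, set 1) → L1-HIT  vc=[3]
10: 0x1c (blk 7, set 1) → L1-HIT  vc=[3]
11: 0x1e (blk 7, set 1) → L1-HIT  vc=[3]
12: 0x1d (blk 7, set 1) → L1-HIT  vc=[3]
13: 0x1d (blk 7, set 1) → L1-HIT  vc=[3]
14: 0x1d (blk 7, set 1) → L1-HIT  vc=[3]

OUTCOME = L1-HIT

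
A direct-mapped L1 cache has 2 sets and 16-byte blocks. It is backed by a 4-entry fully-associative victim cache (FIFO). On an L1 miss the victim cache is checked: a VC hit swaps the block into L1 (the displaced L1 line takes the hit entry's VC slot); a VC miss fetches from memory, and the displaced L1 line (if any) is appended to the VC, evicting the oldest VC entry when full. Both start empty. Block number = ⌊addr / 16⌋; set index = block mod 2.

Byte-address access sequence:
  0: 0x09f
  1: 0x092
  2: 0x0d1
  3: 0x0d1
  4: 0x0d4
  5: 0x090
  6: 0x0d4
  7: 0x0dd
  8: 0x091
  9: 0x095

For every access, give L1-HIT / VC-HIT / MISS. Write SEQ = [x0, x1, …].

SEQ = [MISS, L1-HIT, MISS, L1-HIT, L1-HIT, VC-HIT, VC-HIT, L1-HIT, VC-HIT, L1-HIT]

0: 0x9f (blk 9, set 1) → MISS  vc=[]
1: 0x92 (blk 9, set 1) → L1-HIT  vc=[]
2: 0xd1 (blk 13, set 1) → MISS  vc=[9]
3: 0xd1 (blk 13, set 1) → L1-HIT  vc=[9]
4: 0xd4 (blk 13, set 1) → L1-HIT  vc=[9]
5: 0x90 (blk 9, set 1) → VC-HIT  vc=[13]
6: 0xd4 (blk 13, set 1) → VC-HIT  vc=[9]
7: 0xdd (blk 13, set 1) → L1-HIT  vc=[9]
8: 0x91 (blk 9, set 1) → VC-HIT  vc=[13]
9: 0x95 (blk 9, set 1) → L1-HIT  vc=[13]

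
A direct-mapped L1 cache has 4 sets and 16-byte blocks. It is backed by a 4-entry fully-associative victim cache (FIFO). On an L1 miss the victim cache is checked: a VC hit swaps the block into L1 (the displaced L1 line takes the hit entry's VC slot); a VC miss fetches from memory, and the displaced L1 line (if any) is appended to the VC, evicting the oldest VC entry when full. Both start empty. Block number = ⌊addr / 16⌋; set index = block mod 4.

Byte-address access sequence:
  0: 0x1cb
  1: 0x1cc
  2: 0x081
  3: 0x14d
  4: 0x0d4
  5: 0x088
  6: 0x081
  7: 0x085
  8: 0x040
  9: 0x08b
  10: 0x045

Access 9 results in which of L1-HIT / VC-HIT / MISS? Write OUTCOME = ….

OUTCOME = VC-HIT

#0 0x1cb→b28/s0 MISS; vc=[]
#1 0x1cc→b28/s0 L1-HIT; vc=[]
#2 0x81→b8/s0 MISS; vc=[28]
#3 0x14d→b20/s0 MISS; vc=[28,8]
#4 0xd4→b13/s1 MISS; vc=[28,8]
#5 0x88→b8/s0 VC-HIT; vc=[28,20]
#6 0x81→b8/s0 L1-HIT; vc=[28,20]
#7 0x85→b8/s0 L1-HIT; vc=[28,20]
#8 0x40→b4/s0 MISS; vc=[28,20,8]
#9 0x8b→b8/s0 VC-HIT; vc=[28,20,4]
#10 0x45→b4/s0 VC-HIT; vc=[28,20,8]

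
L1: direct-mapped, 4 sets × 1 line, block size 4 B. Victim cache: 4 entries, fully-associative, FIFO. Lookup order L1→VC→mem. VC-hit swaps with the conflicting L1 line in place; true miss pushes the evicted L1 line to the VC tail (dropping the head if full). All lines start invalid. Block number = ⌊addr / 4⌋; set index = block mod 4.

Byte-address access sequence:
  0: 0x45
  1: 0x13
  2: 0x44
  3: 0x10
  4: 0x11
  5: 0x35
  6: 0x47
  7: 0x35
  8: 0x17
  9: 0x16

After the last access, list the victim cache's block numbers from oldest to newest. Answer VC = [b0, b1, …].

#0 0x45→b17/s1 MISS; vc=[]
#1 0x13→b4/s0 MISS; vc=[]
#2 0x44→b17/s1 L1-HIT; vc=[]
#3 0x10→b4/s0 L1-HIT; vc=[]
#4 0x11→b4/s0 L1-HIT; vc=[]
#5 0x35→b13/s1 MISS; vc=[17]
#6 0x47→b17/s1 VC-HIT; vc=[13]
#7 0x35→b13/s1 VC-HIT; vc=[17]
#8 0x17→b5/s1 MISS; vc=[17,13]
#9 0x16→b5/s1 L1-HIT; vc=[17,13]

VC = [17, 13]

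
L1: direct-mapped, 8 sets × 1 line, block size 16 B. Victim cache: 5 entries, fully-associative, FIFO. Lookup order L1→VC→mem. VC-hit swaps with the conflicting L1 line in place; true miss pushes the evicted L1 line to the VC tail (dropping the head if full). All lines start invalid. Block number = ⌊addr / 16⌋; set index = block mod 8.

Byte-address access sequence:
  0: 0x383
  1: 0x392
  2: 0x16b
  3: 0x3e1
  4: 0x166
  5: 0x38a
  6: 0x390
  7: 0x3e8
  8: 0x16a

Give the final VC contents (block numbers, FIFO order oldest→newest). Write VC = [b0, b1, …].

VC = [62]

0: 0x383 (blk 56, set 0) → MISS  vc=[]
1: 0x392 (blk 57, set 1) → MISS  vc=[]
2: 0x16b (blk 22, set 6) → MISS  vc=[]
3: 0x3e1 (blk 62, set 6) → MISS  vc=[22]
4: 0x166 (blk 22, set 6) → VC-HIT  vc=[62]
5: 0x38a (blk 56, set 0) → L1-HIT  vc=[62]
6: 0x390 (blk 57, set 1) → L1-HIT  vc=[62]
7: 0x3e8 (blk 62, set 6) → VC-HIT  vc=[22]
8: 0x16a (blk 22, set 6) → VC-HIT  vc=[62]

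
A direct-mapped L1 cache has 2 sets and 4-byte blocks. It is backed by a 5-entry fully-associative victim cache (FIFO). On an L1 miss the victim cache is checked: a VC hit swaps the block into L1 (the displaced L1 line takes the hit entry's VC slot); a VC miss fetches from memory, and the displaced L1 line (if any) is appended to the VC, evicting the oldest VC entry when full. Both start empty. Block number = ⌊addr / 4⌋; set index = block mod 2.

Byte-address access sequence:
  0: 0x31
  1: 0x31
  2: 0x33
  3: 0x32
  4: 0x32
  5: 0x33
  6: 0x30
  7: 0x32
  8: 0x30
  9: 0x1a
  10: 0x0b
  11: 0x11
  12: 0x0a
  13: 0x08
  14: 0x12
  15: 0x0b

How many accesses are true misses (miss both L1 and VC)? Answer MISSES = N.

MISSES = 4

  [0] addr=0x31 blk=12 s=0: MISS | VC []
  [1] addr=0x31 blk=12 s=0: L1-HIT | VC []
  [2] addr=0x33 blk=12 s=0: L1-HIT | VC []
  [3] addr=0x32 blk=12 s=0: L1-HIT | VC []
  [4] addr=0x32 blk=12 s=0: L1-HIT | VC []
  [5] addr=0x33 blk=12 s=0: L1-HIT | VC []
  [6] addr=0x30 blk=12 s=0: L1-HIT | VC []
  [7] addr=0x32 blk=12 s=0: L1-HIT | VC []
  [8] addr=0x30 blk=12 s=0: L1-HIT | VC []
  [9] addr=0x1a blk=6 s=0: MISS | VC [12]
  [10] addr=0xb blk=2 s=0: MISS | VC [12, 6]
  [11] addr=0x11 blk=4 s=0: MISS | VC [12, 6, 2]
  [12] addr=0xa blk=2 s=0: VC-HIT | VC [12, 6, 4]
  [13] addr=0x8 blk=2 s=0: L1-HIT | VC [12, 6, 4]
  [14] addr=0x12 blk=4 s=0: VC-HIT | VC [12, 6, 2]
  [15] addr=0xb blk=2 s=0: VC-HIT | VC [12, 6, 4]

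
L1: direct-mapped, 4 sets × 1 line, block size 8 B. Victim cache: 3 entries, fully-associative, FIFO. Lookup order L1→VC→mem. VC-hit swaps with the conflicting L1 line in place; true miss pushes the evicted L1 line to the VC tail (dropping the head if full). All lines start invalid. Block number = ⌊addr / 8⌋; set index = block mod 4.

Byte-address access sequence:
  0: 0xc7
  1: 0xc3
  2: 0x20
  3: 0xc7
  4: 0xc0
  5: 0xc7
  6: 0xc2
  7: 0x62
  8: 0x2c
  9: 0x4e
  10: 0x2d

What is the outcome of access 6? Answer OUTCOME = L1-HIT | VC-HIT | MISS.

#0 0xc7→b24/s0 MISS; vc=[]
#1 0xc3→b24/s0 L1-HIT; vc=[]
#2 0x20→b4/s0 MISS; vc=[24]
#3 0xc7→b24/s0 VC-HIT; vc=[4]
#4 0xc0→b24/s0 L1-HIT; vc=[4]
#5 0xc7→b24/s0 L1-HIT; vc=[4]
#6 0xc2→b24/s0 L1-HIT; vc=[4]
#7 0x62→b12/s0 MISS; vc=[4,24]
#8 0x2c→b5/s1 MISS; vc=[4,24]
#9 0x4e→b9/s1 MISS; vc=[4,24,5]
#10 0x2d→b5/s1 VC-HIT; vc=[4,24,9]

OUTCOME = L1-HIT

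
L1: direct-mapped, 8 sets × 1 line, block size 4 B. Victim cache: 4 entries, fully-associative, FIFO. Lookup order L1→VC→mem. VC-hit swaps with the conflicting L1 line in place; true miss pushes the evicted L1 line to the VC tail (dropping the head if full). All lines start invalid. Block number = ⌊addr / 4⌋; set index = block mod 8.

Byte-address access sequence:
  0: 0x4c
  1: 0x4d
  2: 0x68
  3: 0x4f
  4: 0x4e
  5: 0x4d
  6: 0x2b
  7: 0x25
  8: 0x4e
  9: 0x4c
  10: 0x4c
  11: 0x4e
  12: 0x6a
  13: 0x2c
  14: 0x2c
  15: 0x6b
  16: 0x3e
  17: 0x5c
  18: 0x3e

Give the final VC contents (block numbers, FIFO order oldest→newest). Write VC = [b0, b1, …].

VC = [10, 19, 23]

0: 0x4c (blk 19, set 3) → MISS  vc=[]
1: 0x4d (blk 19, set 3) → L1-HIT  vc=[]
2: 0x68 (blk 26, set 2) → MISS  vc=[]
3: 0x4f (blk 19, set 3) → L1-HIT  vc=[]
4: 0x4e (blk 19, set 3) → L1-HIT  vc=[]
5: 0x4d (blk 19, set 3) → L1-HIT  vc=[]
6: 0x2b (blk 10, set 2) → MISS  vc=[26]
7: 0x25 (blk 9, set 1) → MISS  vc=[26]
8: 0x4e (blk 19, set 3) → L1-HIT  vc=[26]
9: 0x4c (blk 19, set 3) → L1-HIT  vc=[26]
10: 0x4c (blk 19, set 3) → L1-HIT  vc=[26]
11: 0x4e (blk 19, set 3) → L1-HIT  vc=[26]
12: 0x6a (blk 26, set 2) → VC-HIT  vc=[10]
13: 0x2c (blk 11, set 3) → MISS  vc=[10, 19]
14: 0x2c (blk 11, set 3) → L1-HIT  vc=[10, 19]
15: 0x6b (blk 26, set 2) → L1-HIT  vc=[10, 19]
16: 0x3e (blk 15, set 7) → MISS  vc=[10, 19]
17: 0x5c (blk 23, set 7) → MISS  vc=[10, 19, 15]
18: 0x3e (blk 15, set 7) → VC-HIT  vc=[10, 19, 23]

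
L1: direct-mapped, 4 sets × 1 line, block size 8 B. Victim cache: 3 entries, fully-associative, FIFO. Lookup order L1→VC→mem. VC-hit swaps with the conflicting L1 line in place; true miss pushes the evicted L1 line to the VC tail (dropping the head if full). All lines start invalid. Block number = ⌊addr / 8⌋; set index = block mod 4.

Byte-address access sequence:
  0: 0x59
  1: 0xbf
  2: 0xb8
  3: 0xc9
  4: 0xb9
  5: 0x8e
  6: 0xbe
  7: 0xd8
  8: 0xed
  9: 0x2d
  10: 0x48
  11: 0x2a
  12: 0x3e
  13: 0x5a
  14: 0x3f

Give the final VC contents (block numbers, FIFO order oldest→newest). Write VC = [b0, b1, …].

VC = [9, 27, 11]

#0 0x59→b11/s3 MISS; vc=[]
#1 0xbf→b23/s3 MISS; vc=[11]
#2 0xb8→b23/s3 L1-HIT; vc=[11]
#3 0xc9→b25/s1 MISS; vc=[11]
#4 0xb9→b23/s3 L1-HIT; vc=[11]
#5 0x8e→b17/s1 MISS; vc=[11,25]
#6 0xbe→b23/s3 L1-HIT; vc=[11,25]
#7 0xd8→b27/s3 MISS; vc=[11,25,23]
#8 0xed→b29/s1 MISS; vc=[25,23,17]
#9 0x2d→b5/s1 MISS; vc=[23,17,29]
#10 0x48→b9/s1 MISS; vc=[17,29,5]
#11 0x2a→b5/s1 VC-HIT; vc=[17,29,9]
#12 0x3e→b7/s3 MISS; vc=[29,9,27]
#13 0x5a→b11/s3 MISS; vc=[9,27,7]
#14 0x3f→b7/s3 VC-HIT; vc=[9,27,11]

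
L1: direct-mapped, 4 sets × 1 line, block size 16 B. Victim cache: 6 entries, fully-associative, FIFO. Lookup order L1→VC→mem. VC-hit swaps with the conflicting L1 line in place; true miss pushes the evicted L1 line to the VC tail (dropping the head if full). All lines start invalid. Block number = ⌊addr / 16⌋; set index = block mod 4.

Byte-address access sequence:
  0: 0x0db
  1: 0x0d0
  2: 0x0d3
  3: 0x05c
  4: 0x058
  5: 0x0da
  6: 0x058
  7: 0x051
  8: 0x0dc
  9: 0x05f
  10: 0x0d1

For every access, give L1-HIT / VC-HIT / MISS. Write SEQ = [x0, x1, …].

  [0] addr=0xdb blk=13 s=1: MISS | VC []
  [1] addr=0xd0 blk=13 s=1: L1-HIT | VC []
  [2] addr=0xd3 blk=13 s=1: L1-HIT | VC []
  [3] addr=0x5c blk=5 s=1: MISS | VC [13]
  [4] addr=0x58 blk=5 s=1: L1-HIT | VC [13]
  [5] addr=0xda blk=13 s=1: VC-HIT | VC [5]
  [6] addr=0x58 blk=5 s=1: VC-HIT | VC [13]
  [7] addr=0x51 blk=5 s=1: L1-HIT | VC [13]
  [8] addr=0xdc blk=13 s=1: VC-HIT | VC [5]
  [9] addr=0x5f blk=5 s=1: VC-HIT | VC [13]
  [10] addr=0xd1 blk=13 s=1: VC-HIT | VC [5]

SEQ = [MISS, L1-HIT, L1-HIT, MISS, L1-HIT, VC-HIT, VC-HIT, L1-HIT, VC-HIT, VC-HIT, VC-HIT]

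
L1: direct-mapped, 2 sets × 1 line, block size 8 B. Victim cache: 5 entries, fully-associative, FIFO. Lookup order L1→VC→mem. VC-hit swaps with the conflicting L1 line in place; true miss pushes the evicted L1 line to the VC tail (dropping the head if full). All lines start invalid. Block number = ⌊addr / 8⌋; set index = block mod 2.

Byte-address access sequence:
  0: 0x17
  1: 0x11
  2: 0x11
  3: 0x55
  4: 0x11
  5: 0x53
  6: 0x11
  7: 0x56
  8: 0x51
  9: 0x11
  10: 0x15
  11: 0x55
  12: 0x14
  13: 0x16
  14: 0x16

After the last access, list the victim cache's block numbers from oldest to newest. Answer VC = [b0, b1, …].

VC = [10]

#0 0x17→b2/s0 MISS; vc=[]
#1 0x11→b2/s0 L1-HIT; vc=[]
#2 0x11→b2/s0 L1-HIT; vc=[]
#3 0x55→b10/s0 MISS; vc=[2]
#4 0x11→b2/s0 VC-HIT; vc=[10]
#5 0x53→b10/s0 VC-HIT; vc=[2]
#6 0x11→b2/s0 VC-HIT; vc=[10]
#7 0x56→b10/s0 VC-HIT; vc=[2]
#8 0x51→b10/s0 L1-HIT; vc=[2]
#9 0x11→b2/s0 VC-HIT; vc=[10]
#10 0x15→b2/s0 L1-HIT; vc=[10]
#11 0x55→b10/s0 VC-HIT; vc=[2]
#12 0x14→b2/s0 VC-HIT; vc=[10]
#13 0x16→b2/s0 L1-HIT; vc=[10]
#14 0x16→b2/s0 L1-HIT; vc=[10]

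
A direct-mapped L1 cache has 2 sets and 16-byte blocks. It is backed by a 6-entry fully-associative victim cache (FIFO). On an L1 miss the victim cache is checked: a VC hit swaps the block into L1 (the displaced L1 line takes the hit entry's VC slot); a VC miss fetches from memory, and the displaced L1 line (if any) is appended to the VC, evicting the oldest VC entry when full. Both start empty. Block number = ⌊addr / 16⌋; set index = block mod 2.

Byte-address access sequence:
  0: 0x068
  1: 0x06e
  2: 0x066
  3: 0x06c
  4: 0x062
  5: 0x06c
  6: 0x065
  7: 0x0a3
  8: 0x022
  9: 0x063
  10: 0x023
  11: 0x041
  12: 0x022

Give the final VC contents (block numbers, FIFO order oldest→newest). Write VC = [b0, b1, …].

VC = [6, 10, 4]

0: 0x68 (blk 6, set 0) → MISS  vc=[]
1: 0x6e (blk 6, set 0) → L1-HIT  vc=[]
2: 0x66 (blk 6, set 0) → L1-HIT  vc=[]
3: 0x6c (blk 6, set 0) → L1-HIT  vc=[]
4: 0x62 (blk 6, set 0) → L1-HIT  vc=[]
5: 0x6c (blk 6, set 0) → L1-HIT  vc=[]
6: 0x65 (blk 6, set 0) → L1-HIT  vc=[]
7: 0xa3 (blk 10, set 0) → MISS  vc=[6]
8: 0x22 (blk 2, set 0) → MISS  vc=[6, 10]
9: 0x63 (blk 6, set 0) → VC-HIT  vc=[2, 10]
10: 0x23 (blk 2, set 0) → VC-HIT  vc=[6, 10]
11: 0x41 (blk 4, set 0) → MISS  vc=[6, 10, 2]
12: 0x22 (blk 2, set 0) → VC-HIT  vc=[6, 10, 4]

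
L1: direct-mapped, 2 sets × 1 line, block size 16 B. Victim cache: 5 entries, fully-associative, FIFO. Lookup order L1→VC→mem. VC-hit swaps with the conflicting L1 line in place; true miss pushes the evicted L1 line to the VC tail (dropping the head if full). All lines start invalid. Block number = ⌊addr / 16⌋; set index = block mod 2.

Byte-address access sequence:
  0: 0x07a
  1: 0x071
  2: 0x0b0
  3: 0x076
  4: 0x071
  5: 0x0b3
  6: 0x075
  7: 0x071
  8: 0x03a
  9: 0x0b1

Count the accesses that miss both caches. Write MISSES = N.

  [0] addr=0x7a blk=7 s=1: MISS | VC []
  [1] addr=0x71 blk=7 s=1: L1-HIT | VC []
  [2] addr=0xb0 blk=11 s=1: MISS | VC [7]
  [3] addr=0x76 blk=7 s=1: VC-HIT | VC [11]
  [4] addr=0x71 blk=7 s=1: L1-HIT | VC [11]
  [5] addr=0xb3 blk=11 s=1: VC-HIT | VC [7]
  [6] addr=0x75 blk=7 s=1: VC-HIT | VC [11]
  [7] addr=0x71 blk=7 s=1: L1-HIT | VC [11]
  [8] addr=0x3a blk=3 s=1: MISS | VC [11, 7]
  [9] addr=0xb1 blk=11 s=1: VC-HIT | VC [3, 7]

MISSES = 3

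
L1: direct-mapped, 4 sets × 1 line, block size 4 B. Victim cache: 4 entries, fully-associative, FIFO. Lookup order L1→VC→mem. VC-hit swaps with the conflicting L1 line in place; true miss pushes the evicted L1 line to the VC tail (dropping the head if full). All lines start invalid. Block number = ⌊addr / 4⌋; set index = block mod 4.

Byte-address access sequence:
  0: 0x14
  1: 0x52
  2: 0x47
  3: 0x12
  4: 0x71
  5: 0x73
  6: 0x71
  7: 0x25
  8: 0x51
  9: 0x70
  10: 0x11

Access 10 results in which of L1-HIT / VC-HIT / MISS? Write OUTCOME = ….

OUTCOME = VC-HIT

0: 0x14 (blk 5, set 1) → MISS  vc=[]
1: 0x52 (blk 20, set 0) → MISS  vc=[]
2: 0x47 (blk 17, set 1) → MISS  vc=[5]
3: 0x12 (blk 4, set 0) → MISS  vc=[5, 20]
4: 0x71 (blk 28, set 0) → MISS  vc=[5, 20, 4]
5: 0x73 (blk 28, set 0) → L1-HIT  vc=[5, 20, 4]
6: 0x71 (blk 28, set 0) → L1-HIT  vc=[5, 20, 4]
7: 0x25 (blk 9, set 1) → MISS  vc=[5, 20, 4, 17]
8: 0x51 (blk 20, set 0) → VC-HIT  vc=[5, 28, 4, 17]
9: 0x70 (blk 28, set 0) → VC-HIT  vc=[5, 20, 4, 17]
10: 0x11 (blk 4, set 0) → VC-HIT  vc=[5, 20, 28, 17]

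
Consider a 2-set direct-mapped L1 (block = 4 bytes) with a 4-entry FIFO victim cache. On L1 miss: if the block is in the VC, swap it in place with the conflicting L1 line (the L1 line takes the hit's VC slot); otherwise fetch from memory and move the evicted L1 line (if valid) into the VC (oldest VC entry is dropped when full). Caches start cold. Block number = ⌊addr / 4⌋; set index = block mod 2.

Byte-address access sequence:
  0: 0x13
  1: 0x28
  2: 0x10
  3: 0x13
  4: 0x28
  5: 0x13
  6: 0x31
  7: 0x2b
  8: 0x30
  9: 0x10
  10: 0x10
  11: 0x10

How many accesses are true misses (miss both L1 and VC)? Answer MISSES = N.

MISSES = 3

#0 0x13→b4/s0 MISS; vc=[]
#1 0x28→b10/s0 MISS; vc=[4]
#2 0x10→b4/s0 VC-HIT; vc=[10]
#3 0x13→b4/s0 L1-HIT; vc=[10]
#4 0x28→b10/s0 VC-HIT; vc=[4]
#5 0x13→b4/s0 VC-HIT; vc=[10]
#6 0x31→b12/s0 MISS; vc=[10,4]
#7 0x2b→b10/s0 VC-HIT; vc=[12,4]
#8 0x30→b12/s0 VC-HIT; vc=[10,4]
#9 0x10→b4/s0 VC-HIT; vc=[10,12]
#10 0x10→b4/s0 L1-HIT; vc=[10,12]
#11 0x10→b4/s0 L1-HIT; vc=[10,12]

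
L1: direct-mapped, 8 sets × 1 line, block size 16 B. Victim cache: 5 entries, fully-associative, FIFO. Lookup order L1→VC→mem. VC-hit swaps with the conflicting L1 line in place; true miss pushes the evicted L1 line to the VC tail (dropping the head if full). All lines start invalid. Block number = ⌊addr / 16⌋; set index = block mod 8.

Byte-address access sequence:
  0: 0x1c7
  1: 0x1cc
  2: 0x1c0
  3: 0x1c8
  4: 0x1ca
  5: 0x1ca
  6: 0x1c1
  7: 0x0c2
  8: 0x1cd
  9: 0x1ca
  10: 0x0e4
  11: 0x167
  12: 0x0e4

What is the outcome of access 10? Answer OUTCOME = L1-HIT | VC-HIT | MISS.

  [0] addr=0x1c7 blk=28 s=4: MISS | VC []
  [1] addr=0x1cc blk=28 s=4: L1-HIT | VC []
  [2] addr=0x1c0 blk=28 s=4: L1-HIT | VC []
  [3] addr=0x1c8 blk=28 s=4: L1-HIT | VC []
  [4] addr=0x1ca blk=28 s=4: L1-HIT | VC []
  [5] addr=0x1ca blk=28 s=4: L1-HIT | VC []
  [6] addr=0x1c1 blk=28 s=4: L1-HIT | VC []
  [7] addr=0xc2 blk=12 s=4: MISS | VC [28]
  [8] addr=0x1cd blk=28 s=4: VC-HIT | VC [12]
  [9] addr=0x1ca blk=28 s=4: L1-HIT | VC [12]
  [10] addr=0xe4 blk=14 s=6: MISS | VC [12]
  [11] addr=0x167 blk=22 s=6: MISS | VC [12, 14]
  [12] addr=0xe4 blk=14 s=6: VC-HIT | VC [12, 22]

OUTCOME = MISS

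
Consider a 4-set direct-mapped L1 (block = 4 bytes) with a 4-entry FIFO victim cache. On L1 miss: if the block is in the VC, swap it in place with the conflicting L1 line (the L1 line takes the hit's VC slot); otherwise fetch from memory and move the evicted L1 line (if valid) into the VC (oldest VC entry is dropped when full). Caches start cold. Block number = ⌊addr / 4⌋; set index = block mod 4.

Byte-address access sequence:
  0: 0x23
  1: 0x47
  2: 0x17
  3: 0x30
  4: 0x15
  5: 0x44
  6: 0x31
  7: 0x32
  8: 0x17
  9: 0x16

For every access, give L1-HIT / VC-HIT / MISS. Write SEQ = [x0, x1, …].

  [0] addr=0x23 blk=8 s=0: MISS | VC []
  [1] addr=0x47 blk=17 s=1: MISS | VC []
  [2] addr=0x17 blk=5 s=1: MISS | VC [17]
  [3] addr=0x30 blk=12 s=0: MISS | VC [17, 8]
  [4] addr=0x15 blk=5 s=1: L1-HIT | VC [17, 8]
  [5] addr=0x44 blk=17 s=1: VC-HIT | VC [5, 8]
  [6] addr=0x31 blk=12 s=0: L1-HIT | VC [5, 8]
  [7] addr=0x32 blk=12 s=0: L1-HIT | VC [5, 8]
  [8] addr=0x17 blk=5 s=1: VC-HIT | VC [17, 8]
  [9] addr=0x16 blk=5 s=1: L1-HIT | VC [17, 8]

SEQ = [MISS, MISS, MISS, MISS, L1-HIT, VC-HIT, L1-HIT, L1-HIT, VC-HIT, L1-HIT]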